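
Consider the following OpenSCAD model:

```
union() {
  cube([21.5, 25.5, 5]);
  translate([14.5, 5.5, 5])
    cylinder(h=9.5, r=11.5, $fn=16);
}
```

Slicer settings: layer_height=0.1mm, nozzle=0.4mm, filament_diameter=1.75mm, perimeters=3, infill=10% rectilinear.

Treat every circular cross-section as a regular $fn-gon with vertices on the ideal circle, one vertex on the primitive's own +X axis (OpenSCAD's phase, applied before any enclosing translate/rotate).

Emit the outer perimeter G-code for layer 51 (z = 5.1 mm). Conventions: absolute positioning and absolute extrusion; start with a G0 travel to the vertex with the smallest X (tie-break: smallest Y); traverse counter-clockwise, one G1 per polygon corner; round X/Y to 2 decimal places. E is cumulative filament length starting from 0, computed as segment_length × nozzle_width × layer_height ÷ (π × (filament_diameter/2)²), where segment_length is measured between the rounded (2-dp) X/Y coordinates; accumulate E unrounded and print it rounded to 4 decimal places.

At z = 5.1 mm: the cube is absent (z outside [0, 5]); the r=11.5 cylinder at (14.5, 5.5) gives a regular 16-gon of circumradius 11.5 (constant along its height); Taking the union: only the r=11.5 cylinder at (14.5, 5.5) is present, so the union is just that shape — 1 connected region. The outline is a single polygon with 16 vertices. Extrusion per mm of travel: 0.4 × 0.1 / (π × 0.875²) = 0.016630. Accumulating E over each segment gives final E = 1.1936.

G0 X3.00 Y5.50 Z5.10
G1 X3.88 Y1.10 E0.0746
G1 X6.37 Y-2.63 E0.1492
G1 X10.10 Y-5.12 E0.2238
G1 X14.50 Y-6.00 E0.2984
G1 X18.90 Y-5.12 E0.3730
G1 X22.63 Y-2.63 E0.4476
G1 X25.12 Y1.10 E0.5222
G1 X26.00 Y5.50 E0.5968
G1 X25.12 Y9.90 E0.6714
G1 X22.63 Y13.63 E0.7460
G1 X18.90 Y16.12 E0.8206
G1 X14.50 Y17.00 E0.8952
G1 X10.10 Y16.12 E0.9698
G1 X6.37 Y13.63 E1.0444
G1 X3.88 Y9.90 E1.1190
G1 X3.00 Y5.50 E1.1936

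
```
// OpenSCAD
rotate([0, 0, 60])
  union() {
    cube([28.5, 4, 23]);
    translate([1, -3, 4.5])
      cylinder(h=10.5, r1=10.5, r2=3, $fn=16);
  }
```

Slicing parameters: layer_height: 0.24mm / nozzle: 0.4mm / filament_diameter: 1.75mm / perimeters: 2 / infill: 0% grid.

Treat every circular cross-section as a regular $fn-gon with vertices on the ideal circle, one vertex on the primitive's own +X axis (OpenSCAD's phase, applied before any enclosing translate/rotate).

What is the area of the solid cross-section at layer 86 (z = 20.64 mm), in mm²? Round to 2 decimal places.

At z = 20.64 mm: the 28.5×4 cube contributes its full rectangle (area 114.00 mm²); the cone at (1, -3) is absent (z outside [4.5, 15]); Taking the union: only the 28.5×4 cube is present, so the union is just that shape — area = 114.00 mm²; (whole slice rotated 60° about Z — lengths, areas and connectivity unchanged). Overall, the cross-section is a single solid region. Net area = 114.00 mm².

114.00 mm²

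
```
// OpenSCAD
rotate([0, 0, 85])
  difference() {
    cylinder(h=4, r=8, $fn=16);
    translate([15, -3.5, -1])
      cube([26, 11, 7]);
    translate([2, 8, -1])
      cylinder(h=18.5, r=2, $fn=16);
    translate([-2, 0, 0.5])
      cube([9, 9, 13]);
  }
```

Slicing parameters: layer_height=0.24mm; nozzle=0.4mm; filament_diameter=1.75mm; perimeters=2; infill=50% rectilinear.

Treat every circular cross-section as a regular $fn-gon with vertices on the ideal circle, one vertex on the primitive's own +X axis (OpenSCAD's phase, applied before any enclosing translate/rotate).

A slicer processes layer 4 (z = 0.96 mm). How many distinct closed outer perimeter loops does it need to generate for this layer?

1

At z = 0.96 mm: the r=8 cylinder contributes a regular 16-gon of circumradius 8; the cube at (15, -3.5) (footprint 26×11) is included at this height; the r=2 cylinder at (2, 8) gives a regular 16-gon of circumradius 2 (constant along its height); the cube at (-2, 0) (footprint 9×9) is included at this height; Taking the first minus the rest: starting from the r=8 cylinder, the 26×11 cube at (15, -3.5) misses the remaining region (no effect); the r=2 cylinder at (2, 8) partially overlaps it — only the 4.48 mm² overlap (of its 12.25 mm²) is removed, clipping the outline; the 9×9 cube at (-2, 0) partially overlaps it — only the 57.86 mm² overlap (of its 81.00 mm²) is removed, clipping the outline — 1 connected region; (rotated 85° about Z; rotation is an isometry so areas/perimeters/island counts are preserved). The result has 1 disconnected region.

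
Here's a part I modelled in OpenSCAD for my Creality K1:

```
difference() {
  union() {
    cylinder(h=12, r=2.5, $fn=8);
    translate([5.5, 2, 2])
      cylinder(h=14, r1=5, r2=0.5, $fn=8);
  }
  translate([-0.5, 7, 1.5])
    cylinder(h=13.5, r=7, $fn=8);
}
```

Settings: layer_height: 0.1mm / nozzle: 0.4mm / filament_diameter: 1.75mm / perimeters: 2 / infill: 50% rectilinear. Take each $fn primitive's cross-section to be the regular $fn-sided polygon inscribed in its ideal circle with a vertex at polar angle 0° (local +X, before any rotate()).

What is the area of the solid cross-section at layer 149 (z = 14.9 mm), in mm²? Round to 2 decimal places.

At z = 14.9 mm: the cylinder is absent (z outside [0, 12]); the cone at (5.5, 2) (r1=5→r2=0.5) has section circumradius 0.854 here — a regular 8-gon (area = (8/2)·0.854²·sin(360°/8) = 2.06 mm²); Combining (union): only the cone at (5.5, 2) is present, so the union is just that shape — area = 2.06 mm²; the r=7 cylinder at (-0.5, 7) contributes a regular 8-gon of circumradius 7 (area = (8/2)·7.000²·sin(360°/8) = 138.59 mm²); After the difference (first − rest): starting from the result so far (2.06 mm²), the r=7 cylinder at (-0.5, 7) misses the remaining region (no effect) — area = 2.06 mm². Overall, the cross-section is a single solid region. Net area = 2.06 mm².

2.06 mm²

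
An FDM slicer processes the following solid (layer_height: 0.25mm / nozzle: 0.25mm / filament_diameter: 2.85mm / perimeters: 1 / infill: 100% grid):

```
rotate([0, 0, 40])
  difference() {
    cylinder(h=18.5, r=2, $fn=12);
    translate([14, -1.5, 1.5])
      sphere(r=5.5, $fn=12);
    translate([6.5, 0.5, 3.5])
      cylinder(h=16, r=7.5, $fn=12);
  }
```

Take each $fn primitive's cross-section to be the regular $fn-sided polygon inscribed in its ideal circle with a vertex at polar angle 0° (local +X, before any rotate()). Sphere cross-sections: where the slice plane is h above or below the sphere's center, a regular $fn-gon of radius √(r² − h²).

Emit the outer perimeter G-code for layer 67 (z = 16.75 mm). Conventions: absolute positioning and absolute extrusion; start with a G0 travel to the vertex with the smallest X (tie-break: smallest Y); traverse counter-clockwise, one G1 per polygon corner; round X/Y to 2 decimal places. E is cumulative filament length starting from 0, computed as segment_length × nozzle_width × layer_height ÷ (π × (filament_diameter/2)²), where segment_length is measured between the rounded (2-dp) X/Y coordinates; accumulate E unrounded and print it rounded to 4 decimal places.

At z = 16.75 mm: the r=2 cylinder gives a regular 12-gon of circumradius 2 (constant along its height); the sphere at (14, -1.5) is absent (|z−center|=15.250 > r=5.5); the cylinder at (6.5, 0.5): section is a regular 12-gon, circumradius r=7.5; After the difference (first − rest): starting from the r=2 cylinder, the r=7.5 cylinder at (6.5, 0.5) partially overlaps it — only the 8.79 mm² overlap (of its 168.75 mm²) is removed, clipping the outline — 1 connected region; (whole slice rotated 40° about Z — lengths, areas and connectivity unchanged). The outline is a single polygon with 8 vertices. Extrusion per mm of travel: 0.25 × 0.25 / (π × 1.425²) = 0.009797. Accumulating E over each segment gives final E = 0.0886.

G0 X-1.97 Y-0.35 Z16.75
G1 X-1.53 Y-1.29 E0.0102
G1 X-0.68 Y-1.88 E0.0203
G1 X0.35 Y-1.97 E0.0304
G1 X0.95 Y-1.69 E0.0369
G1 X-1.09 Y-0.26 E0.0613
G1 X-1.67 Y0.99 E0.0748
G1 X-1.88 Y0.68 E0.0785
G1 X-1.97 Y-0.35 E0.0886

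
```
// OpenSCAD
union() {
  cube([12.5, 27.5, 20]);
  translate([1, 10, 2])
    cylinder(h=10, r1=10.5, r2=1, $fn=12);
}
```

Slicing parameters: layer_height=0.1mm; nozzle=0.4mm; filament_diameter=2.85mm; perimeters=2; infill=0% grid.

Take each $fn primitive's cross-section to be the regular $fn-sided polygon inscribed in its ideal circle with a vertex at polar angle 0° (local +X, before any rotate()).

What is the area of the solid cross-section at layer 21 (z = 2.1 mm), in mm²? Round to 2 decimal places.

At z = 2.1 mm: the 12.5×27.5 cube contributes its full rectangle (area 343.75 mm²); the cone at (1, 10): at t=0.010 of its height the radius interpolates to r₁+(r₂−r₁)t = 10.405, giving a regular 12-gon of that circumradius (area = (12/2)·10.405²·sin(360°/12) = 324.79 mm²); Merging all regions: the regions partially overlap — summed areas 668.54 mm² minus the doubly-counted overlap 182.36 mm² gives 486.18 mm² — area = 486.18 mm². Overall, the cross-section is a single solid region. Net area = 486.18 mm².

486.18 mm²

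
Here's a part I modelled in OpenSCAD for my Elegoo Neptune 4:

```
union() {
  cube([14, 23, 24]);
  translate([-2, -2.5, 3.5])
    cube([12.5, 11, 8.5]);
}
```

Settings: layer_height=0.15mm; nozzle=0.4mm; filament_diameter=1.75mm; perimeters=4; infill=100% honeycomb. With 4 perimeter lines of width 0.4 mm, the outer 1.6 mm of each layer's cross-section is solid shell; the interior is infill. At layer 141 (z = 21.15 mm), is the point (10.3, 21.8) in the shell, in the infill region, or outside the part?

shell

At z = 21.15 mm: the 14×23 cube contributes its full rectangle; the cube at (-2, -2.5) does not reach this height (z outside [3.5, 12]); Combining (union): only the 14×23 cube is present, so the union is just that shape — 1 connected region. Overall, the cross-section is a single solid region. The nearest boundary edge runs (14.00, 23.00)→(0.00, 23.00); distance from the point to it = 1.20 mm. The point is inside the cross-section, 1.20 mm from the nearest boundary — within the 1.6 mm shell band (4 × 0.4).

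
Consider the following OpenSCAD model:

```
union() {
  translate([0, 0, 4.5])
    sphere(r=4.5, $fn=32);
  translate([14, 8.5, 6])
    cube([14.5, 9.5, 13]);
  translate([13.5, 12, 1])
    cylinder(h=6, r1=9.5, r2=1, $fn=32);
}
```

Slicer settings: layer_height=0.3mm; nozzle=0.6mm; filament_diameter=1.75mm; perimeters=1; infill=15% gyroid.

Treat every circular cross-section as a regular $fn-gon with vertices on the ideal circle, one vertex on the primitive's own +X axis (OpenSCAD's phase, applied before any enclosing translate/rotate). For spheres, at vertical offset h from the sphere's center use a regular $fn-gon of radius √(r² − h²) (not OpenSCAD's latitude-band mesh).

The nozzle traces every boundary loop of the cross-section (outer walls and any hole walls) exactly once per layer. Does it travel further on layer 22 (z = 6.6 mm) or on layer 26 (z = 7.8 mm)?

Layer 22 (z = 6.6): the sphere: section is a regular 32-gon, circumradius = √(r²−h²) = √(4.5²−2.1²) = 3.980 (perimeter = 2·32·3.980·sin(180°/32) = 24.97 mm); the cube at (14, 8.5) is present — its section is the full 14.5×9.5 rectangle (perimeter 48.00 mm); the cone at (13.5, 12): at t=0.933 of its height the radius interpolates to r₁+(r₂−r₁)t = 1.567, giving a regular 32-gon of that circumradius (perimeter = 2·32·1.567·sin(180°/32) = 9.83 mm); Merging all regions: the regions partially overlap (shared area 2.30 mm²), so the edge portions inside another operand are dropped and the merged outline is re-measured after clipping — boundary = 75.95 mm. So its perimeter = 75.95 mm. Layer 26 (z = 7.8): the r=4.5 sphere slices to a regular 32-gon of circumradius 3.059 (√(r²−h²) with h=3.3 from center) (perimeter = 2·32·3.059·sin(180°/32) = 19.19 mm); the cube at (14, 8.5) (footprint 14.5×9.5) is included at this height (perimeter 48.00 mm); the cone at (13.5, 12) does not reach this height (z outside [1, 7]); Combining (union): the 2 present regions are separate (no shared area or edge), so areas and boundary lengths simply add and each stays a separate island — boundary = 67.19 mm. So its perimeter = 67.19 mm. Layer 22 is larger (75.95 vs 67.19 mm).

layer 22 (z = 6.6 mm)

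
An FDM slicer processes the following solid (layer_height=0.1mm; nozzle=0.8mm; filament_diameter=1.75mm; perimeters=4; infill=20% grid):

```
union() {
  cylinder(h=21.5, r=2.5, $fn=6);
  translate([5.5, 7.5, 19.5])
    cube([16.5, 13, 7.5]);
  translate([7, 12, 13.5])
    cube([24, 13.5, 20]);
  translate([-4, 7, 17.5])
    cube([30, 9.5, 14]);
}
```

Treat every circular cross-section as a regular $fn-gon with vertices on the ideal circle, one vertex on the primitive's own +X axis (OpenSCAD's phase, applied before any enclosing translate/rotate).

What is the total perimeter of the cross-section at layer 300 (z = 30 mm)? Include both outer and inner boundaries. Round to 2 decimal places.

At z = 30 mm: the cylinder is not intersected at this z (z outside [0, 21.5]); the cube at (5.5, 7.5) does not reach this height (z outside [19.5, 27]); the 24×13.5 cube at (7, 12) contributes its full rectangle (perimeter 75.00 mm); the 30×9.5 cube at (-4, 7) contributes its full rectangle (perimeter 79.00 mm); Taking the union: the regions partially overlap (shared area 85.50 mm²), so the edge portions inside another operand are dropped and the merged outline is re-measured after clipping — boundary = 107.00 mm. Overall, the cross-section is a single solid region. Total boundary length (outer) = 107.00 mm.

107.00 mm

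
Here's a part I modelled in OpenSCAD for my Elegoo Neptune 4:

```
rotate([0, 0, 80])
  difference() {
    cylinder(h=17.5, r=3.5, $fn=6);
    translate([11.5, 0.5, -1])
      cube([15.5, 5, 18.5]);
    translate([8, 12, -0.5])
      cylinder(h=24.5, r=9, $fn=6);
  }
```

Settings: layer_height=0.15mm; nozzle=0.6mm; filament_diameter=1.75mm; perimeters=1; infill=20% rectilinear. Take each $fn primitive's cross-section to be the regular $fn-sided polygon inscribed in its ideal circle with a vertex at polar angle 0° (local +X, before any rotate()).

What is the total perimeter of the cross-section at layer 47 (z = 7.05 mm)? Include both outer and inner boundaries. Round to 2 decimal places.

At z = 7.05 mm: the cylinder: section is a regular 6-gon, circumradius r=3.5 (perimeter = 2·6·3.500·sin(180°/6) = 21.00 mm); the cube at (11.5, 0.5) is present — its section is the full 15.5×5 rectangle (perimeter 41.00 mm); the cylinder at (8, 12): section is a regular 6-gon, circumradius r=9 (perimeter = 2·6·9.000·sin(180°/6) = 54.00 mm); After the difference (first − rest): starting from the r=3.5 cylinder, the 15.5×5 cube at (11.5, 0.5) misses the remaining region (no effect); the r=9 cylinder at (8, 12) misses the remaining region (no effect) — boundary = 21.00 mm; (whole slice rotated 80° about Z — lengths, areas and connectivity unchanged). Overall, the cross-section is a single solid region. Total boundary length (outer) = 21.00 mm.

21.00 mm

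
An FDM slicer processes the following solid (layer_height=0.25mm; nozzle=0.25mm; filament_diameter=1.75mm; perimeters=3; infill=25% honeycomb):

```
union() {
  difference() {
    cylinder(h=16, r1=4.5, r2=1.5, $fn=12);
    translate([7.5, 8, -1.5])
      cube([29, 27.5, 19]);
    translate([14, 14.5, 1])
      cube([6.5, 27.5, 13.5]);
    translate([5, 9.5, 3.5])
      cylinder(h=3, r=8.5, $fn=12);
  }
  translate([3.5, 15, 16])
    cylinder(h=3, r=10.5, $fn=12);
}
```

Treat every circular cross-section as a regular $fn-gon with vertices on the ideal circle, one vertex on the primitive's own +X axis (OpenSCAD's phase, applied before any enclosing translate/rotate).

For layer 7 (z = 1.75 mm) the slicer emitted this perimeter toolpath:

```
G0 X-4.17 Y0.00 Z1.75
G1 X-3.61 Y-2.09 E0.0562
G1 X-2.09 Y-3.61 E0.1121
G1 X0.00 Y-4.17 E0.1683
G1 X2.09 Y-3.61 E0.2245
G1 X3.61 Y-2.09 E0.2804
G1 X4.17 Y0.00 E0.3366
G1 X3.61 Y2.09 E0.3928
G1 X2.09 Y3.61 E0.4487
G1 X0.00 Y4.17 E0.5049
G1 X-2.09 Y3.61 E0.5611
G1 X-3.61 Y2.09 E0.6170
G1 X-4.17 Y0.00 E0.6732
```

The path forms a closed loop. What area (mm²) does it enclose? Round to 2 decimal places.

52.19 mm²

Apply the shoelace formula to the sequence of (X, Y) vertices; enclosed area = 52.19 mm².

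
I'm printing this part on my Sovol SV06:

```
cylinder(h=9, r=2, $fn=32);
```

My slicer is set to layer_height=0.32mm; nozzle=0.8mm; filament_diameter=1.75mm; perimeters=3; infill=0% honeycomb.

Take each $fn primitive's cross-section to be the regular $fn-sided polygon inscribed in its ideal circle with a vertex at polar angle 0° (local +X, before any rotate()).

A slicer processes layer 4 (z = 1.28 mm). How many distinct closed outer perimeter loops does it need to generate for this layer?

At z = 1.28 mm: the cylinder: section is a regular 32-gon, circumradius r=2. The result has 1 disconnected region.

1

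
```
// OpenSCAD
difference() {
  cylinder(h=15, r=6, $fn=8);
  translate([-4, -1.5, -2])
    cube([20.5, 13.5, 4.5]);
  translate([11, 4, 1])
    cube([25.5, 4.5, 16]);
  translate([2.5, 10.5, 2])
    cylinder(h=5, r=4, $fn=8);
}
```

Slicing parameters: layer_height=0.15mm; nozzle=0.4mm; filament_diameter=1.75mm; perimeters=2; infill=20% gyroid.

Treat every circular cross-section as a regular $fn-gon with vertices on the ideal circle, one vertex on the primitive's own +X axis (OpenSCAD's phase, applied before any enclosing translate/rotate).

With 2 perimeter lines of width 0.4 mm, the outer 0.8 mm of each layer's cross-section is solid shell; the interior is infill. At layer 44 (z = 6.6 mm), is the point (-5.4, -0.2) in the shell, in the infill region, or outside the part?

shell

At z = 6.6 mm: the cylinder: section is a regular 8-gon, circumradius r=6; the cube at (-4, -1.5) is absent (z outside [-2, 2.5]); the cube at (11, 4) (footprint 25.5×4.5) is included at this height; the r=4 cylinder at (2.5, 10.5) gives a regular 8-gon of circumradius 4 (constant along its height); Subtracting the remaining from the first: starting from the r=6 cylinder, the 25.5×4.5 cube at (11, 4) misses the remaining region (no effect); the r=4 cylinder at (2.5, 10.5) misses the remaining region (no effect) — 1 connected region. Overall, the cross-section is a single solid region. The nearest boundary edge runs (-4.24, -4.24)→(-6.00, 0.00); distance from the point to it = 0.48 mm. The point is inside the cross-section, 0.48 mm from the nearest boundary — within the 0.8 mm shell band (2 × 0.4).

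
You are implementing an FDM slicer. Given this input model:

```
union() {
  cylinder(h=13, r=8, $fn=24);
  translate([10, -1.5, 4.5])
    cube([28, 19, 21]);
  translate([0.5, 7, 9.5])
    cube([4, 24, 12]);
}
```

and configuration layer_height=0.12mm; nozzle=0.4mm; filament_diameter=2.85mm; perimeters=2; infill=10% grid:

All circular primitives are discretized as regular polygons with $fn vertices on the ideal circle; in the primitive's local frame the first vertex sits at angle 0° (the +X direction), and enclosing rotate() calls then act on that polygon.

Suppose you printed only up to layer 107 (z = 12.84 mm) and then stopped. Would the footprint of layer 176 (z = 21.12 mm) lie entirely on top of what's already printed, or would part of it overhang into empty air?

Compare the two slices. At z = 12.84: the cylinder: section is a regular 24-gon, circumradius r=8 (area = (24/2)·8.000²·sin(360°/24) = 198.77 mm²); the cube at (10, -1.5) (footprint 28×19) is included at this height (area 532.00 mm²); the cube at (0.5, 7) (footprint 4×24) is included at this height (area 96.00 mm²); Combining (union): the regions partially overlap — summed areas 826.77 mm² minus the doubly-counted overlap 1.94 mm² gives 824.83 mm² — area = 824.83 mm². At z = 21.12: the cylinder is absent (z outside [0, 13]); the cube at (10, -1.5) (footprint 28×19) is included at this height (area 532.00 mm²); the cube at (0.5, 7) (footprint 4×24) is included at this height (area 96.00 mm²); Merging all regions: the 2 present regions are separate (no shared area or edge), so areas and boundary lengths simply add and each stays a separate island — area = 628.00 mm². Checking containment: the cross-section at z = 21.12 is a subset of the cross-section at z = 12.84.

entirely on top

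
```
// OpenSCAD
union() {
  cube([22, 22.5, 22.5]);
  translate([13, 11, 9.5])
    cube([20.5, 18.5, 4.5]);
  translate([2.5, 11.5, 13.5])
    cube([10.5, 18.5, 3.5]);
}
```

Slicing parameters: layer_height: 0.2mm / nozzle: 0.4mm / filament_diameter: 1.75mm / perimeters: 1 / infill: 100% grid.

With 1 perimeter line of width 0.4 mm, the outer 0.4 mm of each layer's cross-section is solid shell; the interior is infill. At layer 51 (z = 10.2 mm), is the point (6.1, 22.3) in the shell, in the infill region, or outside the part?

At z = 10.2 mm: the cube (footprint 22×22.5) is included at this height; the cube at (13, 11) (footprint 20.5×18.5) is included at this height; the cube at (2.5, 11.5) does not reach this height (z outside [13.5, 17]); Merging all regions: the regions partially overlap (shared area 103.50 mm²), so overlapping operands fuse into one piece — 1 connected region. Overall, the cross-section is a single solid region. The nearest boundary edge runs (0.00, 22.50)→(13.00, 22.50); distance from the point to it = 0.20 mm. The point is inside the cross-section, 0.20 mm from the nearest boundary — within the 0.4 mm shell band (1 × 0.4).

shell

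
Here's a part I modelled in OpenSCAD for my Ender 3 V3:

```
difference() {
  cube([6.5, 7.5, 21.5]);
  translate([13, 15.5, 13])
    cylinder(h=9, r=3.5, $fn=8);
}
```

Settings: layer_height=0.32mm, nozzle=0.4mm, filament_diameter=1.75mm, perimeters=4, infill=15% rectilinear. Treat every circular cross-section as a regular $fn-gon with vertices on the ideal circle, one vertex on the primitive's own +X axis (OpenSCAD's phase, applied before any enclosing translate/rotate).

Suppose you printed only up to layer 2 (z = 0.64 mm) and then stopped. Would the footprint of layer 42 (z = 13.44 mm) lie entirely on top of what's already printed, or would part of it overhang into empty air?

entirely on top

Compare the two slices. At z = 0.64: the cube is present — its section is the full 6.5×7.5 rectangle (area 48.75 mm²); the cylinder at (13, 15.5) is not intersected at this z (z outside [13, 22]); After the difference (first − rest): none of the subtracted shapes is present at this height, so the 6.5×7.5 cube is unchanged — area = 48.75 mm². At z = 13.44: the cube is present — its section is the full 6.5×7.5 rectangle (area 48.75 mm²); the r=3.5 cylinder at (13, 15.5) gives a regular 8-gon of circumradius 3.5 (constant along its height) (area = (8/2)·3.500²·sin(360°/8) = 34.65 mm²); Taking the first minus the rest: starting from the 6.5×7.5 cube (48.75 mm²), the r=3.5 cylinder at (13, 15.5) misses the remaining region (no effect) — area = 48.75 mm². Checking containment: the cross-section at z = 13.44 is a subset of the cross-section at z = 0.64.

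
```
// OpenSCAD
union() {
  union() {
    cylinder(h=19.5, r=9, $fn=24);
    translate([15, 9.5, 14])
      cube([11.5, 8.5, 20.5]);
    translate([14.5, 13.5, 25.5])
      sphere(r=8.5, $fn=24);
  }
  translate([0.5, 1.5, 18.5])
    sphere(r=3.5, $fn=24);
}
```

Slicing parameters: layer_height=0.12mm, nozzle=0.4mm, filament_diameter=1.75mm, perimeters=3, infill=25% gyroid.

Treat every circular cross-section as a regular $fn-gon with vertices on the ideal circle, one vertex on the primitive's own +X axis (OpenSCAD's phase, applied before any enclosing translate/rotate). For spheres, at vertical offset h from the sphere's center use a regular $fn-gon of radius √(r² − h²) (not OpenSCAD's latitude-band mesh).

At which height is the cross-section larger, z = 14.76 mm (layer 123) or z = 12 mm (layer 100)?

layer 123 (z = 14.76 mm)

Layer 123 (z = 14.76): the r=9 cylinder gives a regular 24-gon of circumradius 9 (constant along its height) (area = (24/2)·9.000²·sin(360°/24) = 251.57 mm²); the cube at (15, 9.5) is present — its section is the full 11.5×8.5 rectangle (area 97.75 mm²); the sphere at (14.5, 13.5) is absent (|z−center|=10.740 > r=8.5); Combining (union): the 2 present regions are separate (no shared area or edge), so areas and boundary lengths simply add and each stays a separate island — area = 349.32 mm²; the sphere at (0.5, 1.5) is not intersected at this z (|z−center|=3.740 > r=3.5); Combining (union): only the result so far is present, so the union is just that shape — area = 349.32 mm². So its area = 349.32 mm². Layer 100 (z = 12): the r=9 cylinder gives a regular 24-gon of circumradius 9 (constant along its height) (area = (24/2)·9.000²·sin(360°/24) = 251.57 mm²); the cube at (15, 9.5) is not intersected at this z (z outside [14, 34.5]); the sphere at (14.5, 13.5) is not intersected at this z (|z−center|=13.500 > r=8.5); Combining (union): only the r=9 cylinder is present, so the union is just that shape — area = 251.57 mm²; the sphere at (0.5, 1.5) does not reach this height (|z−center|=6.500 > r=3.5); Combining (union): only that combined region is present, so the union is just that shape — area = 251.57 mm². So its area = 251.57 mm². Layer 123 is larger (349.32 vs 251.57 mm²).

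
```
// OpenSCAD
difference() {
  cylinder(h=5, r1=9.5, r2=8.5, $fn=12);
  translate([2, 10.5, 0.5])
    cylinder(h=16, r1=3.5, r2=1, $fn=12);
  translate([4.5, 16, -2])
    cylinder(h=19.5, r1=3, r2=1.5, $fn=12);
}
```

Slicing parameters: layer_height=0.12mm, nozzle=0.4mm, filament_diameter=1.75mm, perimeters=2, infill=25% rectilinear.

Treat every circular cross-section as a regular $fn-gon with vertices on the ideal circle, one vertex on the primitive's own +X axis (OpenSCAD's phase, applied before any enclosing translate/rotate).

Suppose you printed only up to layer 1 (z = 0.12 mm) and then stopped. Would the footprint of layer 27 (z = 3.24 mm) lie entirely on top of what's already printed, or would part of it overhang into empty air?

entirely on top

Compare the two slices. At z = 0.12: the cone (r1=9.5→r2=8.5) has section circumradius 9.476 here — a regular 12-gon (area = (12/2)·9.476²·sin(360°/12) = 269.38 mm²); the cone at (2, 10.5) is not intersected at this z (z outside [0.5, 16.5]); the cone at (4.5, 16): at t=0.109 of its height the radius interpolates to r₁+(r₂−r₁)t = 2.837, giving a regular 12-gon of that circumradius (area = (12/2)·2.837²·sin(360°/12) = 24.14 mm²); Subtracting the remaining from the first: starting from the cone (269.38 mm²), the cone at (4.5, 16) misses the remaining region (no effect) — area = 269.38 mm². At z = 3.24: the cone contributes a regular 12-gon of circumradius 8.852 (interpolated between r1=9.5 and r2=8.5 at t=0.648) (area = (12/2)·8.852²·sin(360°/12) = 235.07 mm²); the cone at (2, 10.5) (r1=3.5→r2=1) has section circumradius 3.072 here — a regular 12-gon (area = (12/2)·3.072²·sin(360°/12) = 28.31 mm²); the cone at (4.5, 16): at t=0.269 of its height the radius interpolates to r₁+(r₂−r₁)t = 2.597, giving a regular 12-gon of that circumradius (area = (12/2)·2.597²·sin(360°/12) = 20.23 mm²); After the difference (first − rest): starting from the cone (235.07 mm²), the cone at (2, 10.5) partially overlaps it — only the 2.55 mm² overlap (of its 28.31 mm²) is removed, clipping the outline; the cone at (4.5, 16) misses the remaining region (no effect) — area = 232.52 mm². Checking containment: the cross-section at z = 3.24 is a subset of the cross-section at z = 0.12.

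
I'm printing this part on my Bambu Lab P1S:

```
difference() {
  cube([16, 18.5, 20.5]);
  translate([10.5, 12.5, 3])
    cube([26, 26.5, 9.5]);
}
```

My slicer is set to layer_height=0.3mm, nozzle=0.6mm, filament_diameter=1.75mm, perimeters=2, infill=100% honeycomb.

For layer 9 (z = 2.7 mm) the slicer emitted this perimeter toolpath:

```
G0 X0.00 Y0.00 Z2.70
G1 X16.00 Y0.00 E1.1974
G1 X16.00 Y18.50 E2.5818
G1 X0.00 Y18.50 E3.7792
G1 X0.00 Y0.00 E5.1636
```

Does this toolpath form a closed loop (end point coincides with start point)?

Start point (G0): (0.00, 0.00). End point (last G1): the path returns to the start — closed.

yes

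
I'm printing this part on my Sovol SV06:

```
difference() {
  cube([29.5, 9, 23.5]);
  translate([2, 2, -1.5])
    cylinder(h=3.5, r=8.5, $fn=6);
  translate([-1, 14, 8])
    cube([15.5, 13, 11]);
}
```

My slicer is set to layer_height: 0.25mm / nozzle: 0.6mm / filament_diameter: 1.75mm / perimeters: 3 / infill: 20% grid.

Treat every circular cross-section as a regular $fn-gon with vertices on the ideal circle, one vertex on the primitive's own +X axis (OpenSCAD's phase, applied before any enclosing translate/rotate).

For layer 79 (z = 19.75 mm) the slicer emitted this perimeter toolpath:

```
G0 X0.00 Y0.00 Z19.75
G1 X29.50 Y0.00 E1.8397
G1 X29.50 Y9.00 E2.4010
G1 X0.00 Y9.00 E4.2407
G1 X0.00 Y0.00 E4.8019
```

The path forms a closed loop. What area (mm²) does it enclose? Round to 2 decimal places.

265.50 mm²

Apply the shoelace formula to the sequence of (X, Y) vertices; enclosed area = 265.50 mm².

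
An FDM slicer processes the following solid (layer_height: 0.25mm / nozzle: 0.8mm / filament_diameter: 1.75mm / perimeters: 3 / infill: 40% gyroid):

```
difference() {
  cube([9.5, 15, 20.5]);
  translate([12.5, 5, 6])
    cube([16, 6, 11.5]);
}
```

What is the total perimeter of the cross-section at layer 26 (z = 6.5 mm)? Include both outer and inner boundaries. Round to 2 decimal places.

At z = 6.5 mm: the cube is present — its section is the full 9.5×15 rectangle (perimeter 49.00 mm); the 16×6 cube at (12.5, 5) contributes its full rectangle (perimeter 44.00 mm); Subtracting the remaining from the first: starting from the 9.5×15 cube, the 16×6 cube at (12.5, 5) misses the remaining region (no effect) — boundary = 49.00 mm. Overall, the cross-section is a single solid region. Total boundary length (outer) = 49.00 mm.

49.00 mm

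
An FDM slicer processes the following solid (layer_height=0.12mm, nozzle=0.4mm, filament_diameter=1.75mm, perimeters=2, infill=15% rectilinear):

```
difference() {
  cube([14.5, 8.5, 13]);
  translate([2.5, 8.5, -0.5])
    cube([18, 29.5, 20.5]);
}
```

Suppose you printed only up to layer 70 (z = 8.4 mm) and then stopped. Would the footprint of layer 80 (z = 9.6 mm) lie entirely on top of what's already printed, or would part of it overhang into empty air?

Compare the two slices. At z = 8.4: the cube (footprint 14.5×8.5) is included at this height (area 123.25 mm²); the cube at (2.5, 8.5) (footprint 18×29.5) is included at this height (area 531.00 mm²); Subtracting the remaining from the first: starting from the 14.5×8.5 cube (123.25 mm²), the 18×29.5 cube at (2.5, 8.5) misses the remaining region (no effect) — area = 123.25 mm². At z = 9.6: the cube (footprint 14.5×8.5) is included at this height (area 123.25 mm²); the cube at (2.5, 8.5) is present — its section is the full 18×29.5 rectangle (area 531.00 mm²); Taking the first minus the rest: starting from the 14.5×8.5 cube (123.25 mm²), the 18×29.5 cube at (2.5, 8.5) misses the remaining region (no effect) — area = 123.25 mm². Checking containment: the cross-section at z = 9.6 is a subset of the cross-section at z = 8.4.

entirely on top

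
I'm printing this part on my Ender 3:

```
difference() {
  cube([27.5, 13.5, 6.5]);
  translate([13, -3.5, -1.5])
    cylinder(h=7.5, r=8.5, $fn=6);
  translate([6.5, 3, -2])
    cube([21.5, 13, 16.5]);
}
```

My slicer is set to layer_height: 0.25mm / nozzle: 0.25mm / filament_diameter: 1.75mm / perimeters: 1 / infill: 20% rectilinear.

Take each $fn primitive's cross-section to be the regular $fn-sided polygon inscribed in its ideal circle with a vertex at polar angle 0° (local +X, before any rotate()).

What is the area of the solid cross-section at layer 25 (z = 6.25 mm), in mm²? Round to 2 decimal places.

At z = 6.25 mm: the cube (footprint 27.5×13.5) is included at this height (area 371.25 mm²); the cylinder at (13, -3.5) is not intersected at this z (z outside [-1.5, 6]); the cube at (6.5, 3) is present — its section is the full 21.5×13 rectangle (area 279.50 mm²); Taking the first minus the rest: starting from the 27.5×13.5 cube (371.25 mm²), the 21.5×13 cube at (6.5, 3) partially overlaps it — only the 220.50 mm² overlap (of its 279.50 mm²) is removed, clipping the outline — area = 150.75 mm². Overall, the cross-section is a single solid region. Net area = 150.75 mm².

150.75 mm²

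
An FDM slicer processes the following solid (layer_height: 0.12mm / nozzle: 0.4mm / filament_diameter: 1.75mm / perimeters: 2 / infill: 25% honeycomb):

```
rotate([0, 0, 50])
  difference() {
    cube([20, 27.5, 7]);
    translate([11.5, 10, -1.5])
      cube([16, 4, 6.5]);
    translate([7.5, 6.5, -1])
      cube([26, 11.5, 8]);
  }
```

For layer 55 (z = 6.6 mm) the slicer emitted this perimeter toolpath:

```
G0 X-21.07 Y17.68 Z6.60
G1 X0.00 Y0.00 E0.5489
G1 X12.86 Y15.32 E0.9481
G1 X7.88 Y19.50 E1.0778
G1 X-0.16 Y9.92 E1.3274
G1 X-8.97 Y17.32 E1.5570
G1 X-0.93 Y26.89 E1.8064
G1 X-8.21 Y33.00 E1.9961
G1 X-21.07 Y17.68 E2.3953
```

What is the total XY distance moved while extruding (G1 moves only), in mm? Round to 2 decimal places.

Sum the Euclidean lengths of each G1 segment: total = 120.03 mm.

120.03 mm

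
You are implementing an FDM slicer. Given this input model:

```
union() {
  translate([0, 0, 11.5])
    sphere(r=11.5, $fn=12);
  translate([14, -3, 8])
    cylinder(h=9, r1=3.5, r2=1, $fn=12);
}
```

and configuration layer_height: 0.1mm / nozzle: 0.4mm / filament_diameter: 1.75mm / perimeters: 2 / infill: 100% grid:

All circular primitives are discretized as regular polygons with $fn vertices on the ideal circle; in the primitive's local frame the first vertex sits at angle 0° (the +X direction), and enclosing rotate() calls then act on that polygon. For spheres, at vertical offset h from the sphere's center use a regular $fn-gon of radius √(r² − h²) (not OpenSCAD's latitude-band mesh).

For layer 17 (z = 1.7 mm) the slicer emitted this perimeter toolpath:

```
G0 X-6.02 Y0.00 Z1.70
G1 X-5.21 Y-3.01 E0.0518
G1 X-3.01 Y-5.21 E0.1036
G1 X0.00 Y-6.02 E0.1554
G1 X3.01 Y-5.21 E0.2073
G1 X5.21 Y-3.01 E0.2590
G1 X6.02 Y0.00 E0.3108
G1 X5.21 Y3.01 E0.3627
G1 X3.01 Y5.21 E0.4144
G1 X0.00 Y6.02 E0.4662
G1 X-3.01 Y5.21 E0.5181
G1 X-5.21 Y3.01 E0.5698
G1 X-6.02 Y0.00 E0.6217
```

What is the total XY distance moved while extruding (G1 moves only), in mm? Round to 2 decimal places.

Sum the Euclidean lengths of each G1 segment: total = 37.38 mm.

37.38 mm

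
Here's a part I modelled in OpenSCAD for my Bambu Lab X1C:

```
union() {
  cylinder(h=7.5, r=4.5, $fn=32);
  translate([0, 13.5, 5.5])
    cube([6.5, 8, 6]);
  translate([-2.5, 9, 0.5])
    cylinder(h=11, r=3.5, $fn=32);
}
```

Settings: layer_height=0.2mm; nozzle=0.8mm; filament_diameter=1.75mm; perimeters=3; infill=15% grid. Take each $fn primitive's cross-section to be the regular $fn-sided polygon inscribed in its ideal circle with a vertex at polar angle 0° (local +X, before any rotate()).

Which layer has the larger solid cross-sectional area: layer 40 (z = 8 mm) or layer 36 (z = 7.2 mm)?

layer 36 (z = 7.2 mm)

Layer 40 (z = 8): the cylinder is not intersected at this z (z outside [0, 7.5]); the 6.5×8 cube at (0, 13.5) contributes its full rectangle (area 52.00 mm²); the cylinder at (-2.5, 9): section is a regular 32-gon, circumradius r=3.5 (area = (32/2)·3.500²·sin(360°/32) = 38.24 mm²); Combining (union): the 2 present regions are separate (no shared area or edge), so areas and boundary lengths simply add and each stays a separate island — area = 90.24 mm². So its area = 90.24 mm². Layer 36 (z = 7.2): the r=4.5 cylinder gives a regular 32-gon of circumradius 4.5 (constant along its height) (area = (32/2)·4.500²·sin(360°/32) = 63.21 mm²); the 6.5×8 cube at (0, 13.5) contributes its full rectangle (area 52.00 mm²); the cylinder at (-2.5, 9): section is a regular 32-gon, circumradius r=3.5 (area = (32/2)·3.500²·sin(360°/32) = 38.24 mm²); Taking the union: the 3 present regions are separate (no shared area or edge), so areas and boundary lengths simply add and each stays a separate island — area = 153.45 mm². So its area = 153.45 mm². Layer 36 is larger (153.45 vs 90.24 mm²).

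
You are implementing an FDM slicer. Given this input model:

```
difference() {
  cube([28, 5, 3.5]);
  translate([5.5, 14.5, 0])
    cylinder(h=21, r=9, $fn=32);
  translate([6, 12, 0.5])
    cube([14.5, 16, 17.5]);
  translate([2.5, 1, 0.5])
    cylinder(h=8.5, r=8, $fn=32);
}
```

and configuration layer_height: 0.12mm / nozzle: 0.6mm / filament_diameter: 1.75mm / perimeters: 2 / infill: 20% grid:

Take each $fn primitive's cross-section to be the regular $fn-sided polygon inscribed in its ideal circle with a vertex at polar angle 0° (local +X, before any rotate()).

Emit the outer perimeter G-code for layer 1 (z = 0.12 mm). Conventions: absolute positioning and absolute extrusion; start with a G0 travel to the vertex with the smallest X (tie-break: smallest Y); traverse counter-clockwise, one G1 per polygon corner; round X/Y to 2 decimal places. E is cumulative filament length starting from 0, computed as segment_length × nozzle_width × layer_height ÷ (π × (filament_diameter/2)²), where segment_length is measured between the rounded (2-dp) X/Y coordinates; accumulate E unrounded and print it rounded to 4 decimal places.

At z = 0.12 mm: the cube (footprint 28×5) is included at this height; the cylinder at (5.5, 14.5): section is a regular 32-gon, circumradius r=9; the cube at (6, 12) is absent (z outside [0.5, 18]); the cylinder at (2.5, 1) is not intersected at this z (z outside [0.5, 9]); After the difference (first − rest): starting from the 28×5 cube, the r=9 cylinder at (5.5, 14.5) misses the remaining region (no effect) — 1 connected region. The outline is a single polygon with 4 vertices. Extrusion per mm of travel: 0.6 × 0.12 / (π × 0.875²) = 0.029934. Accumulating E over each segment gives final E = 1.9757.

G0 X0.00 Y0.00 Z0.12
G1 X28.00 Y0.00 E0.8382
G1 X28.00 Y5.00 E0.9878
G1 X0.00 Y5.00 E1.8260
G1 X0.00 Y0.00 E1.9757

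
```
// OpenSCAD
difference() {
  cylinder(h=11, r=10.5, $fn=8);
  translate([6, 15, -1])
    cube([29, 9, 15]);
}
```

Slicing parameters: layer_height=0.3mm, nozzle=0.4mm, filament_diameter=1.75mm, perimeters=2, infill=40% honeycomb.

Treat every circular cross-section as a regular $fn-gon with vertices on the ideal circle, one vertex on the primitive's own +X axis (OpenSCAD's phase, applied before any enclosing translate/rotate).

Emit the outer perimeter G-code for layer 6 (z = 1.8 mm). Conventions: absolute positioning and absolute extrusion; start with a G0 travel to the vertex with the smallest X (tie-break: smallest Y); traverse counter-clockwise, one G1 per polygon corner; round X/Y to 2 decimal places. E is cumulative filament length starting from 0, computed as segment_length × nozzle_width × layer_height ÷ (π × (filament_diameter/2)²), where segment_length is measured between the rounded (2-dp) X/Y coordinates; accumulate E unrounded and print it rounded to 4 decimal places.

At z = 1.8 mm: the r=10.5 cylinder contributes a regular 8-gon of circumradius 10.5; the 29×9 cube at (6, 15) contributes its full rectangle; Taking the first minus the rest: starting from the r=10.5 cylinder, the 29×9 cube at (6, 15) misses the remaining region (no effect) — 1 connected region. The outline is a single polygon with 8 vertices. Extrusion per mm of travel: 0.4 × 0.3 / (π × 0.875²) = 0.049890. Accumulating E over each segment gives final E = 3.2065.

G0 X-10.50 Y0.00 Z1.80
G1 X-7.42 Y-7.42 E0.4008
G1 X0.00 Y-10.50 E0.8016
G1 X7.42 Y-7.42 E1.2024
G1 X10.50 Y0.00 E1.6032
G1 X7.42 Y7.42 E2.0041
G1 X0.00 Y10.50 E2.4049
G1 X-7.42 Y7.42 E2.8057
G1 X-10.50 Y0.00 E3.2065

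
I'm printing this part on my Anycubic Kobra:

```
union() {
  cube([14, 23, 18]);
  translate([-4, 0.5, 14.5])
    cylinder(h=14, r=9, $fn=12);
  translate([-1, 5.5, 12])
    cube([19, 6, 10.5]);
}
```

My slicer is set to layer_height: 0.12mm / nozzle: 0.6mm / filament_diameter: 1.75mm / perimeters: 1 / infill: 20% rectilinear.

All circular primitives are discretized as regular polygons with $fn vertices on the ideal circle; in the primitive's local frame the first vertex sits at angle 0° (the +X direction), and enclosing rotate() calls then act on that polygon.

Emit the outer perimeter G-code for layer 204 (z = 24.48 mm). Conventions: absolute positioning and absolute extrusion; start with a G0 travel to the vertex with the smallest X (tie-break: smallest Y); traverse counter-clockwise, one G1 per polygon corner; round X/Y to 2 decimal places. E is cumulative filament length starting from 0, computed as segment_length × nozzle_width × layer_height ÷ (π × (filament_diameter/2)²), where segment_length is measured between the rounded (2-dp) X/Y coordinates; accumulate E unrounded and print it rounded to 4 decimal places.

G0 X-13.00 Y0.50 Z24.48
G1 X-11.79 Y-4.00 E0.1395
G1 X-8.50 Y-7.29 E0.2788
G1 X-4.00 Y-8.50 E0.4183
G1 X0.50 Y-7.29 E0.5577
G1 X3.79 Y-4.00 E0.6970
G1 X5.00 Y0.50 E0.8365
G1 X3.79 Y5.00 E0.9760
G1 X0.50 Y8.29 E1.1153
G1 X-4.00 Y9.50 E1.2548
G1 X-8.50 Y8.29 E1.3942
G1 X-11.79 Y5.00 E1.5335
G1 X-13.00 Y0.50 E1.6730

At z = 24.48 mm: the cube is not intersected at this z (z outside [0, 18]); the r=9 cylinder at (-4, 0.5) contributes a regular 12-gon of circumradius 9; the cube at (-1, 5.5) is not intersected at this z (z outside [12, 22.5]); Taking the union: only the r=9 cylinder at (-4, 0.5) is present, so the union is just that shape — 1 connected region. The outline is a single polygon with 12 vertices. Extrusion per mm of travel: 0.6 × 0.12 / (π × 0.875²) = 0.029934. Accumulating E over each segment gives final E = 1.6730.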